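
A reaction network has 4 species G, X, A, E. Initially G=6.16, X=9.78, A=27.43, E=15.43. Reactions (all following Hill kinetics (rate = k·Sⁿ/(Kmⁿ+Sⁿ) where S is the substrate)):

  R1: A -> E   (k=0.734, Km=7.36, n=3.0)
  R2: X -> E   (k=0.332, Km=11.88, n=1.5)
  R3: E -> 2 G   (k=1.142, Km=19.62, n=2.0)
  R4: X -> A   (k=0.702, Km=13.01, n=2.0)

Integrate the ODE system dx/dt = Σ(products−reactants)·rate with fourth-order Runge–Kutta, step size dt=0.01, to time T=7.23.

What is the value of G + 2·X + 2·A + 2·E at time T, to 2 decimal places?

Value at T = 111.44

Check how each reaction changes W = G + 2·X + 2·A + 2·E (weight of products minus weight of reactants):
R1: A -> E: (2·1) − (2·1) = 2 − 2 = 0
R2: X -> E: (2·1) − (2·1) = 2 − 2 = 0
R3: E -> 2 G: (1·2) − (2·1) = 2 − 2 = 0
R4: X -> A: (2·1) − (2·1) = 2 − 2 = 0
Every reaction leaves W unchanged, so W is conserved and no simulation is needed: W(T) = W(0) = 6.16 + 2·9.78 + 2·27.43 + 2·15.43 = 111.44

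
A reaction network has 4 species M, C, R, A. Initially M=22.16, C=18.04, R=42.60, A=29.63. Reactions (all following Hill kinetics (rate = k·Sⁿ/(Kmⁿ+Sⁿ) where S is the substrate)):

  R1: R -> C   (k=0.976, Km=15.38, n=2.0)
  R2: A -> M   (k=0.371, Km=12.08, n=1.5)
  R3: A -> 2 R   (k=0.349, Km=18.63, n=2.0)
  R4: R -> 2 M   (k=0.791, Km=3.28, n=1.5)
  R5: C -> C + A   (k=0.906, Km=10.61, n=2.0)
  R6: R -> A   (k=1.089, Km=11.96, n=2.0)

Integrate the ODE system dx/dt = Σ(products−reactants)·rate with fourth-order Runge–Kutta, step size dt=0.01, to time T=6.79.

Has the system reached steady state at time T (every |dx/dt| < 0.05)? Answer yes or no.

Steady state at T: no

RK4 with dt=0.01: 679 steps to T=6.79. Trajectory (selected grid times):
t=0.00: M=22.16 C=18.04 R=42.60 A=29.63
t=0.75: M=23.54 C=18.68 R=41.00 A=30.48
t=1.51: M=24.94 C=19.33 R=39.39 A=31.35
t=2.26: M=26.33 C=19.96 R=37.83 A=32.20
t=3.02: M=27.73 C=20.60 R=36.26 A=33.06
t=3.77: M=29.11 C=21.21 R=34.73 A=33.90
t=4.53: M=30.51 C=21.83 R=33.21 A=34.76
t=5.28: M=31.89 C=22.43 R=31.72 A=35.59
t=6.04: M=33.29 C=23.02 R=30.24 A=36.43
t=6.79: M=34.67 C=23.60 R=28.81 A=37.25
Rates at T: R1=0.7596, R2=0.3132, R3=0.2792, R4=0.7617, R5=0.7536, R6=0.9289
dx/dt at T (Σ net stoichiometry × rate): M=+1.8367, C=+0.7596, R=-1.8919, A=+1.0902
Largest |dx/dt| is |-1.8919| (R) ≥ 0.05 → not steady.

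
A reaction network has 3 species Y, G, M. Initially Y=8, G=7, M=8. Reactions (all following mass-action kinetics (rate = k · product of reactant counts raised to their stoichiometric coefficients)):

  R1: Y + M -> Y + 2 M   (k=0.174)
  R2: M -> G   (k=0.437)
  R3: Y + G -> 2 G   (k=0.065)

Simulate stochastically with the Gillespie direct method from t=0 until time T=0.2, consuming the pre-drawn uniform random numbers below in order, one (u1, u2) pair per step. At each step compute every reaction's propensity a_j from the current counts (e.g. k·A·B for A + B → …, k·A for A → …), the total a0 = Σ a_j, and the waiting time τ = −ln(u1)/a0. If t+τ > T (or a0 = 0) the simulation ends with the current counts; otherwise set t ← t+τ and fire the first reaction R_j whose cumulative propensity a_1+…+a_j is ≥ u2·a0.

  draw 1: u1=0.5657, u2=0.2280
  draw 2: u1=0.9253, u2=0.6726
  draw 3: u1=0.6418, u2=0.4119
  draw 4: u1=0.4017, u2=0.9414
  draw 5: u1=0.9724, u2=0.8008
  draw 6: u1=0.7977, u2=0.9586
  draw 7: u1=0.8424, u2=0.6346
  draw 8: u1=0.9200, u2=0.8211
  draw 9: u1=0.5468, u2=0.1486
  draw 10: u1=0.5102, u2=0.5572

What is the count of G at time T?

t=0.000: Y=8 G=7 M=8
Draw 1: a1=11.136, a2=3.496, a3=3.640, a0=18.272; τ=−ln(0.5657)/18.272=0.031 → t=0.031; u2·a0=0.2280·18.272=4.166 ≤ a1=11.136 → R1 fires; Y=8 G=7 M=9
Draw 2: a1=12.528, a2=3.933, a3=3.640, a0=20.101; τ=−ln(0.9253)/20.101=0.004 → t=0.035; u2·a0=0.6726·20.101=13.520; a1=12.528 < 13.520 ≤ a1+a2=16.461 → R2 fires; Y=8 G=8 M=8
Draw 3: a1=11.136, a2=3.496, a3=4.160, a0=18.792; τ=−ln(0.6418)/18.792=0.024 → t=0.059; u2·a0=0.4119·18.792=7.740 ≤ a1=11.136 → R1 fires; Y=8 G=8 M=9
Draw 4: a1=12.528, a2=3.933, a3=4.160, a0=20.621; τ=−ln(0.4017)/20.621=0.044 → t=0.103; u2·a0=0.9414·20.621=19.413; a1+a2=16.461 < 19.413 ≤ a1+…+a3=20.621 → R3 fires; Y=7 G=9 M=9
Draw 5: a1=10.962, a2=3.933, a3=4.095, a0=18.990; τ=−ln(0.9724)/18.990=0.001 → t=0.104; u2·a0=0.8008·18.990=15.207; a1+a2=14.895 < 15.207 ≤ a1+…+a3=18.990 → R3 fires; Y=6 G=10 M=9
Draw 6: a1=9.396, a2=3.933, a3=3.900, a0=17.229; τ=−ln(0.7977)/17.229=0.013 → t=0.117; u2·a0=0.9586·17.229=16.516; a1+a2=13.329 < 16.516 ≤ a1+…+a3=17.229 → R3 fires; Y=5 G=11 M=9
Draw 7: a1=7.830, a2=3.933, a3=3.575, a0=15.338; τ=−ln(0.8424)/15.338=0.011 → t=0.129; u2·a0=0.6346·15.338=9.733; a1=7.830 < 9.733 ≤ a1+a2=11.763 → R2 fires; Y=5 G=12 M=8
Draw 8: a1=6.960, a2=3.496, a3=3.900, a0=14.356; τ=−ln(0.9200)/14.356=0.006 → t=0.134; u2·a0=0.8211·14.356=11.788; a1+a2=10.456 < 11.788 ≤ a1+…+a3=14.356 → R3 fires; Y=4 G=13 M=8
Draw 9: a1=5.568, a2=3.496, a3=3.380, a0=12.444; τ=−ln(0.5468)/12.444=0.049 → t=0.183; u2·a0=0.1486·12.444=1.849 ≤ a1=5.568 → R1 fires; Y=4 G=13 M=9
Draw 10: a1=6.264, a2=3.933, a3=3.380, a0=13.577; τ=−ln(0.5102)/13.577=0.050 → t=0.233 > T=0.2: stop.
Read off G at T=0.2: 13

G at T = 13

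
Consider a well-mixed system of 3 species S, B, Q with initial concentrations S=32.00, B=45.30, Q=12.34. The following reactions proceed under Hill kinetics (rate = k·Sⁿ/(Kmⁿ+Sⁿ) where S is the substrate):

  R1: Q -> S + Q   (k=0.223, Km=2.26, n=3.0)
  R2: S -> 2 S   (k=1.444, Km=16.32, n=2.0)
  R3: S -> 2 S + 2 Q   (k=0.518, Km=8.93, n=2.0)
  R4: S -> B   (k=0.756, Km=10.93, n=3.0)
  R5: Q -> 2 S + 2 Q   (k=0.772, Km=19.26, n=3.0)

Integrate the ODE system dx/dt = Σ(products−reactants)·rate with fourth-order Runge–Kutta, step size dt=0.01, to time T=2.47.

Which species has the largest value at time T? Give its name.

Dominant species at T: B

RK4 with dt=0.01: 247 steps to T=2.47. Trajectory (selected grid times):
t=0.00: S=32.00 B=45.30 Q=12.34
t=0.27: S=32.39 B=45.50 Q=12.64
t=0.55: S=32.81 B=45.70 Q=12.96
t=0.82: S=33.21 B=45.90 Q=13.27
t=1.10: S=33.64 B=46.10 Q=13.60
t=1.37: S=34.06 B=46.30 Q=13.92
t=1.65: S=34.51 B=46.50 Q=14.25
t=1.92: S=34.94 B=46.70 Q=14.57
t=2.20: S=35.40 B=46.91 Q=14.91
t=2.47: S=35.85 B=47.11 Q=15.24
At T=2.47: S=35.85 B=47.11 Q=15.24; the largest is B.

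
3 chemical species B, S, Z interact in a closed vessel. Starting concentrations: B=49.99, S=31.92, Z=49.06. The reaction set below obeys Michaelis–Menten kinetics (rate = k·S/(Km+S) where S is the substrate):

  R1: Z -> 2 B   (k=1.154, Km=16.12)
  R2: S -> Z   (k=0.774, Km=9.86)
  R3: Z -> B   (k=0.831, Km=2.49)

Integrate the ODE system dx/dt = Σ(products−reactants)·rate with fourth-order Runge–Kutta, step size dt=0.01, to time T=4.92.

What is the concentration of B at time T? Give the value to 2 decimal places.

B at T = 62.30

RK4 with dt=0.01: 492 steps to T=4.92. Trajectory (selected grid times):
t=0.00: B=49.99 S=31.92 Z=49.06
t=0.55: B=51.38 S=31.60 Z=48.47
t=1.09: B=52.74 S=31.28 Z=47.90
t=1.64: B=54.12 S=30.95 Z=47.31
t=2.19: B=55.50 S=30.63 Z=46.73
t=2.73: B=56.85 S=30.32 Z=46.16
t=3.28: B=58.23 S=29.99 Z=45.57
t=3.83: B=59.59 S=29.67 Z=44.99
t=4.37: B=60.94 S=29.36 Z=44.42
t=4.92: B=62.30 S=29.04 Z=43.84
Read off B at T=4.92: 62.30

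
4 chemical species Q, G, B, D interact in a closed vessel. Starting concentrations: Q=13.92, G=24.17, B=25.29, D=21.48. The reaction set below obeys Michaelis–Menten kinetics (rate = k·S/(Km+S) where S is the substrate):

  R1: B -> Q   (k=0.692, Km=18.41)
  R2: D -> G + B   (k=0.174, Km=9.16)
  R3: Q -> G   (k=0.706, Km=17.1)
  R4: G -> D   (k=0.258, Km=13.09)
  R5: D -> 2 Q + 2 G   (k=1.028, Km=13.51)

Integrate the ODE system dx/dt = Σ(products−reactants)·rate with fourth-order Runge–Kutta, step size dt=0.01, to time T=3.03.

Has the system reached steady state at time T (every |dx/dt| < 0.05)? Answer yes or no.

Steady state at T: no

RK4 with dt=0.01: 303 steps to T=3.03. Trajectory (selected grid times):
t=0.00: Q=13.92 G=24.17 B=25.29 D=21.48
t=0.34: Q=14.38 G=24.69 B=25.20 D=21.28
t=0.67: Q=14.81 G=25.20 B=25.10 D=21.09
t=1.01: Q=15.26 G=25.72 B=25.01 D=20.89
t=1.35: Q=15.71 G=26.24 B=24.91 D=20.70
t=1.68: Q=16.14 G=26.74 B=24.82 D=20.51
t=2.02: Q=16.58 G=27.26 B=24.73 D=20.32
t=2.36: Q=17.01 G=27.78 B=24.64 D=20.13
t=2.69: Q=17.43 G=28.29 B=24.54 D=19.95
t=3.03: Q=17.86 G=28.80 B=24.45 D=19.76
Rates at T: R1=0.3948, R2=0.1189, R3=0.3606, R4=0.1774, R5=0.6105
dx/dt at T (Σ net stoichiometry × rate): Q=+1.2551, G=+1.5232, B=-0.2759, D=-0.5520
Largest |dx/dt| is |+1.5232| (G) ≥ 0.05 → not steady.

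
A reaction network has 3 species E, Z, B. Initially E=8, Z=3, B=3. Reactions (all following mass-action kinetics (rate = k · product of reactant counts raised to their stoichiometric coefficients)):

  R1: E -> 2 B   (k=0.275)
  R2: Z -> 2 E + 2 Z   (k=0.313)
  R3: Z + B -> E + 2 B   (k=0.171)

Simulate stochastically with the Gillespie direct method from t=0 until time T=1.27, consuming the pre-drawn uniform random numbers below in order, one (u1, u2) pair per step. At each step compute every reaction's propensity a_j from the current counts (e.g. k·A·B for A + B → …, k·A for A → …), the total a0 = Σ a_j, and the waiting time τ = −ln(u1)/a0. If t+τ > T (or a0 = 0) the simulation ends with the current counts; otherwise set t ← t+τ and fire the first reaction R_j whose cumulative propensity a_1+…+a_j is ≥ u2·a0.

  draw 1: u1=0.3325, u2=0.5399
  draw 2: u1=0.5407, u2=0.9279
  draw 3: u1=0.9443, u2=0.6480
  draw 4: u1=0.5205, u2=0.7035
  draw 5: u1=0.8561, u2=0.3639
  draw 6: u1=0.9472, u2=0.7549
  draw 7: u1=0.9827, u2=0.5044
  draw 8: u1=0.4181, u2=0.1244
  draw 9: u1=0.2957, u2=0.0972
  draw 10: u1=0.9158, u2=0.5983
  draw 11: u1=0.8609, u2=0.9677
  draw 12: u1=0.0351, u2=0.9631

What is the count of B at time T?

t=0.000: E=8 Z=3 B=3
Draw 1: a1=2.200, a2=0.939, a3=1.539, a0=4.678; τ=−ln(0.3325)/4.678=0.235 → t=0.235; u2·a0=0.5399·4.678=2.526; a1=2.200 < 2.526 ≤ a1+a2=3.139 → R2 fires; E=10 Z=4 B=3
Draw 2: a1=2.750, a2=1.252, a3=2.052, a0=6.054; τ=−ln(0.5407)/6.054=0.102 → t=0.337; u2·a0=0.9279·6.054=5.618; a1+a2=4.002 < 5.618 ≤ a1+…+a3=6.054 → R3 fires; E=11 Z=3 B=4
Draw 3: a1=3.025, a2=0.939, a3=2.052, a0=6.016; τ=−ln(0.9443)/6.016=0.010 → t=0.346; u2·a0=0.6480·6.016=3.898; a1=3.025 < 3.898 ≤ a1+a2=3.964 → R2 fires; E=13 Z=4 B=4
Draw 4: a1=3.575, a2=1.252, a3=2.736, a0=7.563; τ=−ln(0.5205)/7.563=0.086 → t=0.433; u2·a0=0.7035·7.563=5.321; a1+a2=4.827 < 5.321 ≤ a1+…+a3=7.563 → R3 fires; E=14 Z=3 B=5
Draw 5: a1=3.850, a2=0.939, a3=2.565, a0=7.354; τ=−ln(0.8561)/7.354=0.021 → t=0.454; u2·a0=0.3639·7.354=2.676 ≤ a1=3.850 → R1 fires; E=13 Z=3 B=7
Draw 6: a1=3.575, a2=0.939, a3=3.591, a0=8.105; τ=−ln(0.9472)/8.105=0.007 → t=0.461; u2·a0=0.7549·8.105=6.118; a1+a2=4.514 < 6.118 ≤ a1+…+a3=8.105 → R3 fires; E=14 Z=2 B=8
Draw 7: a1=3.850, a2=0.626, a3=2.736, a0=7.212; τ=−ln(0.9827)/7.212=0.002 → t=0.463; u2·a0=0.5044·7.212=3.638 ≤ a1=3.850 → R1 fires; E=13 Z=2 B=10
Draw 8: a1=3.575, a2=0.626, a3=3.420, a0=7.621; τ=−ln(0.4181)/7.621=0.114 → t=0.577; u2·a0=0.1244·7.621=0.948 ≤ a1=3.575 → R1 fires; E=12 Z=2 B=12
Draw 9: a1=3.300, a2=0.626, a3=4.104, a0=8.030; τ=−ln(0.2957)/8.030=0.152 → t=0.729; u2·a0=0.0972·8.030=0.781 ≤ a1=3.300 → R1 fires; E=11 Z=2 B=14
Draw 10: a1=3.025, a2=0.626, a3=4.788, a0=8.439; τ=−ln(0.9158)/8.439=0.010 → t=0.740; u2·a0=0.5983·8.439=5.049; a1+a2=3.651 < 5.049 ≤ a1+…+a3=8.439 → R3 fires; E=12 Z=1 B=15
Draw 11: a1=3.300, a2=0.313, a3=2.565, a0=6.178; τ=−ln(0.8609)/6.178=0.024 → t=0.764; u2·a0=0.9677·6.178=5.978; a1+a2=3.613 < 5.978 ≤ a1+…+a3=6.178 → R3 fires; E=13 Z=0 B=16
Draw 12: a1=3.575, a2=0.000, a3=0.000, a0=3.575; τ=−ln(0.0351)/3.575=0.937 → t=1.701 > T=1.27: stop.
Read off B at T=1.27: 16

B at T = 16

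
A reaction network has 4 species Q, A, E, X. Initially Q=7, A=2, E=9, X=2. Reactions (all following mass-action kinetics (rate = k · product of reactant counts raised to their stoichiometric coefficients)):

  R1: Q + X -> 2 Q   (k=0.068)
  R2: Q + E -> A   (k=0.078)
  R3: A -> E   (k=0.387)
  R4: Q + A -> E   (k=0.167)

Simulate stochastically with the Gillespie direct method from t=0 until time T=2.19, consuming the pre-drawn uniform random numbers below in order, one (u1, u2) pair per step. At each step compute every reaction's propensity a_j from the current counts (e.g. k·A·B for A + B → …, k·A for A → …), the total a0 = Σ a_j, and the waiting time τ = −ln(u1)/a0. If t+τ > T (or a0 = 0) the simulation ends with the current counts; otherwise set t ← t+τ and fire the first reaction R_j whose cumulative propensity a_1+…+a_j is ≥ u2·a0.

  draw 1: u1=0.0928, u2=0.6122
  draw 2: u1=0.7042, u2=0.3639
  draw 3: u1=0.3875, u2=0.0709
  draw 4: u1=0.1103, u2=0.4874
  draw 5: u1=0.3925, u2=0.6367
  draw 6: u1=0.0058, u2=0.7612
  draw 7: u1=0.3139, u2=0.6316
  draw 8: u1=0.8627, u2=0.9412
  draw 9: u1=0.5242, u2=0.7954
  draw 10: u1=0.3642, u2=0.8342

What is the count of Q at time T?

t=0.000: Q=7 A=2 E=9 X=2
Draw 1: a1=0.952, a2=4.914, a3=0.774, a4=2.338, a0=8.978; τ=−ln(0.0928)/8.978=0.265 → t=0.265; u2·a0=0.6122·8.978=5.496; a1=0.952 < 5.496 ≤ a1+a2=5.866 → R2 fires; Q=6 A=3 E=8 X=2
Draw 2: a1=0.816, a2=3.744, a3=1.161, a4=3.006, a0=8.727; τ=−ln(0.7042)/8.727=0.040 → t=0.305; u2·a0=0.3639·8.727=3.176; a1=0.816 < 3.176 ≤ a1+a2=4.560 → R2 fires; Q=5 A=4 E=7 X=2
Draw 3: a1=0.680, a2=2.730, a3=1.548, a4=3.340, a0=8.298; τ=−ln(0.3875)/8.298=0.114 → t=0.419; u2·a0=0.0709·8.298=0.588 ≤ a1=0.680 → R1 fires; Q=6 A=4 E=7 X=1
Draw 4: a1=0.408, a2=3.276, a3=1.548, a4=4.008, a0=9.240; τ=−ln(0.1103)/9.240=0.239 → t=0.658; u2·a0=0.4874·9.240=4.504; a1+a2=3.684 < 4.504 ≤ a1+…+a3=5.232 → R3 fires; Q=6 A=3 E=8 X=1
Draw 5: a1=0.408, a2=3.744, a3=1.161, a4=3.006, a0=8.319; τ=−ln(0.3925)/8.319=0.112 → t=0.770; u2·a0=0.6367·8.319=5.297; a1+a2=4.152 < 5.297 ≤ a1+…+a3=5.313 → R3 fires; Q=6 A=2 E=9 X=1
Draw 6: a1=0.408, a2=4.212, a3=0.774, a4=2.004, a0=7.398; τ=−ln(0.0058)/7.398=0.696 → t=1.466; u2·a0=0.7612·7.398=5.631; a1+…+a3=5.394 < 5.631 ≤ a1+…+a4=7.398 → R4 fires; Q=5 A=1 E=10 X=1
Draw 7: a1=0.340, a2=3.900, a3=0.387, a4=0.835, a0=5.462; τ=−ln(0.3139)/5.462=0.212 → t=1.678; u2·a0=0.6316·5.462=3.450; a1=0.340 < 3.450 ≤ a1+a2=4.240 → R2 fires; Q=4 A=2 E=9 X=1
Draw 8: a1=0.272, a2=2.808, a3=0.774, a4=1.336, a0=5.190; τ=−ln(0.8627)/5.190=0.028 → t=1.707; u2·a0=0.9412·5.190=4.885; a1+…+a3=3.854 < 4.885 ≤ a1+…+a4=5.190 → R4 fires; Q=3 A=1 E=10 X=1
Draw 9: a1=0.204, a2=2.340, a3=0.387, a4=0.501, a0=3.432; τ=−ln(0.5242)/3.432=0.188 → t=1.895; u2·a0=0.7954·3.432=2.730; a1+a2=2.544 < 2.730 ≤ a1+…+a3=2.931 → R3 fires; Q=3 A=0 E=11 X=1
Draw 10: a1=0.204, a2=2.574, a3=0.000, a4=0.000, a0=2.778; τ=−ln(0.3642)/2.778=0.364 → t=2.259 > T=2.19: stop.
Read off Q at T=2.19: 3

Q at T = 3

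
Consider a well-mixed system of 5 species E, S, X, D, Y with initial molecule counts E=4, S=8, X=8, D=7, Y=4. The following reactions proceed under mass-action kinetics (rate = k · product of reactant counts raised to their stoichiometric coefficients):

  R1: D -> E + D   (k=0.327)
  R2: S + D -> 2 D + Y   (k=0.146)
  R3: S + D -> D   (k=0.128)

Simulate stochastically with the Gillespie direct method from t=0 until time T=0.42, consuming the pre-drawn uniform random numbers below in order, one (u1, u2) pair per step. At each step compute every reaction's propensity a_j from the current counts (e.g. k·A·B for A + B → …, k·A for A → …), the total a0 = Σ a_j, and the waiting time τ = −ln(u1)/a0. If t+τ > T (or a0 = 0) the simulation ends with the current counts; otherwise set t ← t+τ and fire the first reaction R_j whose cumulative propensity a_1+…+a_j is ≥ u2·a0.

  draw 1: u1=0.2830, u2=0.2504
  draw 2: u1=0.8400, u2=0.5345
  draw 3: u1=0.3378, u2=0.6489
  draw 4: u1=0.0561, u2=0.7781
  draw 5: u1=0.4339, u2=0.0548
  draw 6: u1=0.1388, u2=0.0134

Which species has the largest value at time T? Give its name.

t=0.000: E=4 S=8 X=8 D=7 Y=4
Draw 1: a1=2.289, a2=8.176, a3=7.168, a0=17.633; τ=−ln(0.2830)/17.633=0.072 → t=0.072; u2·a0=0.2504·17.633=4.415; a1=2.289 < 4.415 ≤ a1+a2=10.465 → R2 fires; E=4 S=7 X=8 D=8 Y=5
Draw 2: a1=2.616, a2=8.176, a3=7.168, a0=17.960; τ=−ln(0.8400)/17.960=0.010 → t=0.081; u2·a0=0.5345·17.960=9.600; a1=2.616 < 9.600 ≤ a1+a2=10.792 → R2 fires; E=4 S=6 X=8 D=9 Y=6
Draw 3: a1=2.943, a2=7.884, a3=6.912, a0=17.739; τ=−ln(0.3378)/17.739=0.061 → t=0.142; u2·a0=0.6489·17.739=11.511; a1+a2=10.827 < 11.511 ≤ a1+…+a3=17.739 → R3 fires; E=4 S=5 X=8 D=9 Y=6
Draw 4: a1=2.943, a2=6.570, a3=5.760, a0=15.273; τ=−ln(0.0561)/15.273=0.189 → t=0.331; u2·a0=0.7781·15.273=11.884; a1+a2=9.513 < 11.884 ≤ a1+…+a3=15.273 → R3 fires; E=4 S=4 X=8 D=9 Y=6
Draw 5: a1=2.943, a2=5.256, a3=4.608, a0=12.807; τ=−ln(0.4339)/12.807=0.065 → t=0.396; u2·a0=0.0548·12.807=0.702 ≤ a1=2.943 → R1 fires; E=5 S=4 X=8 D=9 Y=6
Draw 6: a1=2.943, a2=5.256, a3=4.608, a0=12.807; τ=−ln(0.1388)/12.807=0.154 → t=0.550 > T=0.42: stop.
At T=0.42: E=5 S=4 X=8 D=9 Y=6; the largest is D.

Dominant species at T: D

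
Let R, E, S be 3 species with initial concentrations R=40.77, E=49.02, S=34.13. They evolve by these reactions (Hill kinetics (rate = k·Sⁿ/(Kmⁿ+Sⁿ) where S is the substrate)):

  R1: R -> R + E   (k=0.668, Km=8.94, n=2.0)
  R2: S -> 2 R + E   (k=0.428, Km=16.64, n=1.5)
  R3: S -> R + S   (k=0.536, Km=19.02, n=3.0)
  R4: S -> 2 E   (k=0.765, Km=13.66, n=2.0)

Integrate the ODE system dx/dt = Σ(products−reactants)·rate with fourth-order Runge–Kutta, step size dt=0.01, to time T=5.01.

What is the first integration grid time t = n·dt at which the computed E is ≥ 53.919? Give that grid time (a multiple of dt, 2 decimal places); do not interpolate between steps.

Threshold first reached at t = 2.17

RK4 with dt=0.01: 501 steps to T=5.01. Trajectory (selected grid times):
t=0.00: R=40.77 E=49.02 S=34.13
t=0.56: R=41.38 E=50.29 S=33.58
t=1.11: R=41.98 E=51.54 S=33.05
t=1.67: R=42.58 E=52.80 S=32.51
t=2.16: R=43.11 E=53.90 S=32.04
t=2.17: R=43.12 E=53.93 S=32.03
t=2.23: R=43.18 E=54.06 S=31.97
t=2.78: R=43.76 E=55.29 S=31.44
t=3.34: R=44.35 E=56.55 S=30.91
t=3.90: R=44.94 E=57.79 S=30.38
t=4.45: R=45.51 E=59.01 S=29.87
t=5.01: R=46.08 E=60.24 S=29.35
E(2.16)=53.904 < 53.919 but E(2.17)=53.927 ≥ 53.919, so the first grid time is t=2.17.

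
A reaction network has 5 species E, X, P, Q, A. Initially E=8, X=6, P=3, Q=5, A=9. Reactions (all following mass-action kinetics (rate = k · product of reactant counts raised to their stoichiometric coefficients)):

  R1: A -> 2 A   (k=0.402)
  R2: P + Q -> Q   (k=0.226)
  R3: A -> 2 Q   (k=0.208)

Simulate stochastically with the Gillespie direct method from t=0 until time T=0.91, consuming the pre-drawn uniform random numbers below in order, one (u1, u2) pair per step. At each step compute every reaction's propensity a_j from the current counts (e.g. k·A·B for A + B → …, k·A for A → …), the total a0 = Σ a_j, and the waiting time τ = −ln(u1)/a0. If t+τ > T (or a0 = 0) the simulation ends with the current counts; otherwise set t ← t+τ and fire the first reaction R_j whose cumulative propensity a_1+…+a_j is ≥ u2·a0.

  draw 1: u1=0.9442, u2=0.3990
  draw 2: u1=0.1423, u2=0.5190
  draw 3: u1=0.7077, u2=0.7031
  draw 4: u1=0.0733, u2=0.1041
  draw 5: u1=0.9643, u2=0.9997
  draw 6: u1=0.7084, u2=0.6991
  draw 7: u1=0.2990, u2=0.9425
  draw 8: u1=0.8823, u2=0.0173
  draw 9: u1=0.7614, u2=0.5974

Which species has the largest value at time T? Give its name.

Dominant species at T: A

t=0.000: E=8 X=6 P=3 Q=5 A=9
Draw 1: a1=3.618, a2=3.390, a3=1.872, a0=8.880; τ=−ln(0.9442)/8.880=0.006 → t=0.006; u2·a0=0.3990·8.880=3.543 ≤ a1=3.618 → R1 fires; E=8 X=6 P=3 Q=5 A=10
Draw 2: a1=4.020, a2=3.390, a3=2.080, a0=9.490; τ=−ln(0.1423)/9.490=0.205 → t=0.212; u2·a0=0.5190·9.490=4.925; a1=4.020 < 4.925 ≤ a1+a2=7.410 → R2 fires; E=8 X=6 P=2 Q=5 A=10
Draw 3: a1=4.020, a2=2.260, a3=2.080, a0=8.360; τ=−ln(0.7077)/8.360=0.041 → t=0.253; u2·a0=0.7031·8.360=5.878; a1=4.020 < 5.878 ≤ a1+a2=6.280 → R2 fires; E=8 X=6 P=1 Q=5 A=10
Draw 4: a1=4.020, a2=1.130, a3=2.080, a0=7.230; τ=−ln(0.0733)/7.230=0.361 → t=0.615; u2·a0=0.1041·7.230=0.753 ≤ a1=4.020 → R1 fires; E=8 X=6 P=1 Q=5 A=11
Draw 5: a1=4.422, a2=1.130, a3=2.288, a0=7.840; τ=−ln(0.9643)/7.840=0.005 → t=0.619; u2·a0=0.9997·7.840=7.838; a1+a2=5.552 < 7.838 ≤ a1+…+a3=7.840 → R3 fires; E=8 X=6 P=1 Q=7 A=10
Draw 6: a1=4.020, a2=1.582, a3=2.080, a0=7.682; τ=−ln(0.7084)/7.682=0.045 → t=0.664; u2·a0=0.6991·7.682=5.370; a1=4.020 < 5.370 ≤ a1+a2=5.602 → R2 fires; E=8 X=6 P=0 Q=7 A=10
Draw 7: a1=4.020, a2=0.000, a3=2.080, a0=6.100; τ=−ln(0.2990)/6.100=0.198 → t=0.862; u2·a0=0.9425·6.100=5.749; a1+a2=4.020 < 5.749 ≤ a1+…+a3=6.100 → R3 fires; E=8 X=6 P=0 Q=9 A=9
Draw 8: a1=3.618, a2=0.000, a3=1.872, a0=5.490; τ=−ln(0.8823)/5.490=0.023 → t=0.885; u2·a0=0.0173·5.490=0.095 ≤ a1=3.618 → R1 fires; E=8 X=6 P=0 Q=9 A=10
Draw 9: a1=4.020, a2=0.000, a3=2.080, a0=6.100; τ=−ln(0.7614)/6.100=0.045 → t=0.930 > T=0.91: stop.
At T=0.91: E=8 X=6 P=0 Q=9 A=10; the largest is A.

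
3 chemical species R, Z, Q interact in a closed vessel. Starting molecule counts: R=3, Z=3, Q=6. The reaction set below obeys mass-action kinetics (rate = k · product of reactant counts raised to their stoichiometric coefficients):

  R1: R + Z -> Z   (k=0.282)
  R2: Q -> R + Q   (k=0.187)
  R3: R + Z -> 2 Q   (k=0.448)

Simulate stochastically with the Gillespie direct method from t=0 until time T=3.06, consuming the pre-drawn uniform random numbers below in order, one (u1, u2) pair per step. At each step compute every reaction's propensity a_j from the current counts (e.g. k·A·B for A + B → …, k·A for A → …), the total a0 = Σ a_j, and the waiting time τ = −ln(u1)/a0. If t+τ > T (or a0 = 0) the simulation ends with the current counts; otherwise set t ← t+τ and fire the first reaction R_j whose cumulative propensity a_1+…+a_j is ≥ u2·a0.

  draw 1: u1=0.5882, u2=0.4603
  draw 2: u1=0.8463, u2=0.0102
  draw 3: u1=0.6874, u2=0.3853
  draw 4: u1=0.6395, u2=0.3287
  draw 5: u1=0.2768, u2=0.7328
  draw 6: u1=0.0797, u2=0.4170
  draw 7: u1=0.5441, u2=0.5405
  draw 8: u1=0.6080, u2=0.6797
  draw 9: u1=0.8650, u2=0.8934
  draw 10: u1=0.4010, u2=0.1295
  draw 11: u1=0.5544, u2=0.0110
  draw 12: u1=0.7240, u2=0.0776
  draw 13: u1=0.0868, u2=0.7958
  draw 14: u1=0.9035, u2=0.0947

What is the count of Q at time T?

Q at T = 12

t=0.000: R=3 Z=3 Q=6
Draw 1: a1=2.538, a2=1.122, a3=4.032, a0=7.692; τ=−ln(0.5882)/7.692=0.069 → t=0.069; u2·a0=0.4603·7.692=3.541; a1=2.538 < 3.541 ≤ a1+a2=3.660 → R2 fires; R=4 Z=3 Q=6
Draw 2: a1=3.384, a2=1.122, a3=5.376, a0=9.882; τ=−ln(0.8463)/9.882=0.017 → t=0.086; u2·a0=0.0102·9.882=0.101 ≤ a1=3.384 → R1 fires; R=3 Z=3 Q=6
Draw 3: a1=2.538, a2=1.122, a3=4.032, a0=7.692; τ=−ln(0.6874)/7.692=0.049 → t=0.135; u2·a0=0.3853·7.692=2.964; a1=2.538 < 2.964 ≤ a1+a2=3.660 → R2 fires; R=4 Z=3 Q=6
Draw 4: a1=3.384, a2=1.122, a3=5.376, a0=9.882; τ=−ln(0.6395)/9.882=0.045 → t=0.180; u2·a0=0.3287·9.882=3.248 ≤ a1=3.384 → R1 fires; R=3 Z=3 Q=6
Draw 5: a1=2.538, a2=1.122, a3=4.032, a0=7.692; τ=−ln(0.2768)/7.692=0.167 → t=0.347; u2·a0=0.7328·7.692=5.637; a1+a2=3.660 < 5.637 ≤ a1+…+a3=7.692 → R3 fires; R=2 Z=2 Q=8
Draw 6: a1=1.128, a2=1.496, a3=1.792, a0=4.416; τ=−ln(0.0797)/4.416=0.573 → t=0.920; u2·a0=0.4170·4.416=1.841; a1=1.128 < 1.841 ≤ a1+a2=2.624 → R2 fires; R=3 Z=2 Q=8
Draw 7: a1=1.692, a2=1.496, a3=2.688, a0=5.876; τ=−ln(0.5441)/5.876=0.104 → t=1.023; u2·a0=0.5405·5.876=3.176; a1=1.692 < 3.176 ≤ a1+a2=3.188 → R2 fires; R=4 Z=2 Q=8
Draw 8: a1=2.256, a2=1.496, a3=3.584, a0=7.336; τ=−ln(0.6080)/7.336=0.068 → t=1.091; u2·a0=0.6797·7.336=4.986; a1+a2=3.752 < 4.986 ≤ a1+…+a3=7.336 → R3 fires; R=3 Z=1 Q=10
Draw 9: a1=0.846, a2=1.870, a3=1.344, a0=4.060; τ=−ln(0.8650)/4.060=0.036 → t=1.127; u2·a0=0.8934·4.060=3.627; a1+a2=2.716 < 3.627 ≤ a1+…+a3=4.060 → R3 fires; R=2 Z=0 Q=12
Draw 10: a1=0.000, a2=2.244, a3=0.000, a0=2.244; τ=−ln(0.4010)/2.244=0.407 → t=1.534; u2·a0=0.1295·2.244=0.291; a1=0.000 < 0.291 ≤ a1+a2=2.244 → R2 fires; R=3 Z=0 Q=12
Draw 11: a1=0.000, a2=2.244, a3=0.000, a0=2.244; τ=−ln(0.5544)/2.244=0.263 → t=1.797; u2·a0=0.0110·2.244=0.025; a1=0.000 < 0.025 ≤ a1+a2=2.244 → R2 fires; R=4 Z=0 Q=12
Draw 12: a1=0.000, a2=2.244, a3=0.000, a0=2.244; τ=−ln(0.7240)/2.244=0.144 → t=1.941; u2·a0=0.0776·2.244=0.174; a1=0.000 < 0.174 ≤ a1+a2=2.244 → R2 fires; R=5 Z=0 Q=12
Draw 13: a1=0.000, a2=2.244, a3=0.000, a0=2.244; τ=−ln(0.0868)/2.244=1.089 → t=3.030; u2·a0=0.7958·2.244=1.786; a1=0.000 < 1.786 ≤ a1+a2=2.244 → R2 fires; R=6 Z=0 Q=12
Draw 14: a1=0.000, a2=2.244, a3=0.000, a0=2.244; τ=−ln(0.9035)/2.244=0.045 → t=3.075 > T=3.06: stop.
Read off Q at T=3.06: 12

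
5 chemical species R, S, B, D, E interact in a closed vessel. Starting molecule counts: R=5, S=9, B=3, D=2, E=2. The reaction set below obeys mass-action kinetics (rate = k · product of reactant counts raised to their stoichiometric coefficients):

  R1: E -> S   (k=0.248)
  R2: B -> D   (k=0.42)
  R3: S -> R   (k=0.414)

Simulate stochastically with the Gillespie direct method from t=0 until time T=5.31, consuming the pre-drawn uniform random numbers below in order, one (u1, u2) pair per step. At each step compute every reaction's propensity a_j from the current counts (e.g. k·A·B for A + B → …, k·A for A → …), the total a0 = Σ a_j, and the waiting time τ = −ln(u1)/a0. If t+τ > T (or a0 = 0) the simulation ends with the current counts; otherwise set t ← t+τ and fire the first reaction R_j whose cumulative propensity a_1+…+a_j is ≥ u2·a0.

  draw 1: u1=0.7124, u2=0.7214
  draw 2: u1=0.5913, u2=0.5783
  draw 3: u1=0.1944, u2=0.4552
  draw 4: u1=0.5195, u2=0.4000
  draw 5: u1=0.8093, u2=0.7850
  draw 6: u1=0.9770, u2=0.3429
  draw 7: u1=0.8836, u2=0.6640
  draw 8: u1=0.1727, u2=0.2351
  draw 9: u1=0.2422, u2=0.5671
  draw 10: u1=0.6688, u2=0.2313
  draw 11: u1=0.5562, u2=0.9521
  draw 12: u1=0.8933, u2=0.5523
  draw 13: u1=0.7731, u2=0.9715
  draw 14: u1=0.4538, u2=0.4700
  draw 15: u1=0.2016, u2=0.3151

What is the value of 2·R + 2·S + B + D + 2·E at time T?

Value at T = 37

Check how each reaction changes W = 2·R + 2·S + B + D + 2·E (weight of products minus weight of reactants):
R1: E -> S: (2·1) − (2·1) = 2 − 2 = 0
R2: B -> D: (1·1) − (1·1) = 1 − 1 = 0
R3: S -> R: (2·1) − (2·1) = 2 − 2 = 0
Every reaction leaves W unchanged, so W is conserved and no simulation is needed: W(T) = W(0) = 2·5 + 2·9 + 3 + 2 + 2·2 = 37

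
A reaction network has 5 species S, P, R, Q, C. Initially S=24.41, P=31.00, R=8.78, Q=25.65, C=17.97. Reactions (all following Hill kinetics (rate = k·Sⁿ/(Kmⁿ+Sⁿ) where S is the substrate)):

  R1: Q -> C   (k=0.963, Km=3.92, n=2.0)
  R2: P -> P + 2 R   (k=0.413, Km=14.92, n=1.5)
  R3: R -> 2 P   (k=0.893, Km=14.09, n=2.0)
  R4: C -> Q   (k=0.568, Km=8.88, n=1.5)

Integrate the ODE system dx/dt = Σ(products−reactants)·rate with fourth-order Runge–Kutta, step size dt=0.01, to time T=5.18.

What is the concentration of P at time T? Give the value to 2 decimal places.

RK4 with dt=0.01: 518 steps to T=5.18. Trajectory (selected grid times):
t=0.00: S=24.41 P=31.00 R=8.78 Q=25.65 C=17.97
t=0.58: S=24.41 P=31.29 R=8.99 Q=25.35 C=18.27
t=1.15: S=24.41 P=31.59 R=9.20 Q=25.06 C=18.56
t=1.73: S=24.41 P=31.91 R=9.40 Q=24.76 C=18.86
t=2.30: S=24.41 P=32.23 R=9.60 Q=24.47 C=19.15
t=2.88: S=24.41 P=32.56 R=9.80 Q=24.18 C=19.44
t=3.45: S=24.41 P=32.90 R=9.99 Q=23.89 C=19.73
t=4.03: S=24.41 P=33.25 R=10.18 Q=23.60 C=20.02
t=4.60: S=24.41 P=33.60 R=10.37 Q=23.32 C=20.30
t=5.18: S=24.41 P=33.97 R=10.56 Q=23.03 C=20.59
Read off P at T=5.18: 33.97

P at T = 33.97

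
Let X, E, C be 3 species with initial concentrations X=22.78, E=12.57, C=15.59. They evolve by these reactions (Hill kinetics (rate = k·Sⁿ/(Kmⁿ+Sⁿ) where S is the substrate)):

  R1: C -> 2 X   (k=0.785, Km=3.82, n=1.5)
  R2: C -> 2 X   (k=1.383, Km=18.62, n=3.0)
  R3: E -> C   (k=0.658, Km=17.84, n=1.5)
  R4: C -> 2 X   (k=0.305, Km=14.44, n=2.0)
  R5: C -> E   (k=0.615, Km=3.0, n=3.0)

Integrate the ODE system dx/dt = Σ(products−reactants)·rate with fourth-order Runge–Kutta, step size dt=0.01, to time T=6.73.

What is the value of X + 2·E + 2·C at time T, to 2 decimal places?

Value at T = 79.10

Check how each reaction changes W = X + 2·E + 2·C (weight of products minus weight of reactants):
R1: C -> 2 X: (1·2) − (2·1) = 2 − 2 = 0
R2: C -> 2 X: (1·2) − (2·1) = 2 − 2 = 0
R3: E -> C: (2·1) − (2·1) = 2 − 2 = 0
R4: C -> 2 X: (1·2) − (2·1) = 2 − 2 = 0
R5: C -> E: (2·1) − (2·1) = 2 − 2 = 0
Every reaction leaves W unchanged, so W is conserved and no simulation is needed: W(T) = W(0) = 22.78 + 2·12.57 + 2·15.59 = 79.10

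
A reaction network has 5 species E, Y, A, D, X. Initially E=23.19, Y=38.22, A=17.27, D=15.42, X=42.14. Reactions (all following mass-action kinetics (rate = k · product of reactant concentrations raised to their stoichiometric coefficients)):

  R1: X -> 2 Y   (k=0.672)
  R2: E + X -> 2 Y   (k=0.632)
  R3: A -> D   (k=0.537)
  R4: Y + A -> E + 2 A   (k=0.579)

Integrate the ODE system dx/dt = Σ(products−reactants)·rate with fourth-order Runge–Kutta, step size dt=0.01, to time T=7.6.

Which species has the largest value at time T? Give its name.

RK4 with dt=0.01: 760 steps to T=7.6. Trajectory (selected grid times):
t=0.00: E=23.19 Y=38.22 A=17.27 D=15.42 X=42.14
t=0.84: E=104.77 Y=0.00 A=91.57 D=63.62 X=0.00
t=1.69: E=104.77 Y=0.00 A=58.01 D=97.18 X=0.00
t=2.53: E=104.77 Y=0.00 A=36.95 D=118.24 X=0.00
t=3.38: E=104.77 Y=0.00 A=23.41 D=131.78 X=0.00
t=4.22: E=104.77 Y=0.00 A=14.91 D=140.28 X=0.00
t=5.07: E=104.77 Y=0.00 A=9.45 D=145.74 X=0.00
t=5.91: E=104.77 Y=0.00 A=6.02 D=149.17 X=0.00
t=6.76: E=104.77 Y=0.00 A=3.81 D=151.38 X=0.00
t=7.60: E=104.77 Y=0.00 A=2.43 D=152.76 X=0.00
At T=7.6: E=104.77 Y=0.00 A=2.43 D=152.76 X=0.00; the largest is D.

Dominant species at T: D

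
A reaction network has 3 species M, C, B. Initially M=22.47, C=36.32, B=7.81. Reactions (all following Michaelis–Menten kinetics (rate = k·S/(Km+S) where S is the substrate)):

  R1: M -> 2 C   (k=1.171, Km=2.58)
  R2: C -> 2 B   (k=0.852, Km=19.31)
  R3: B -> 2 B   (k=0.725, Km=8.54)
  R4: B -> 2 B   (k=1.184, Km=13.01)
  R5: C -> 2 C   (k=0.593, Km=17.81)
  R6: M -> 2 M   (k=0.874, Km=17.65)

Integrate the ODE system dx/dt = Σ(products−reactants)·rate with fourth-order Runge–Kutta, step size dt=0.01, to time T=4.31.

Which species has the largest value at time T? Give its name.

Dominant species at T: C

RK4 with dt=0.01: 431 steps to T=4.31. Trajectory (selected grid times):
t=0.00: M=22.47 C=36.32 B=7.81
t=0.48: M=22.20 C=37.25 B=8.74
t=0.96: M=21.93 C=38.18 B=9.70
t=1.44: M=21.66 C=39.11 B=10.68
t=1.92: M=21.39 C=40.03 B=11.69
t=2.39: M=21.12 C=40.94 B=12.70
t=2.87: M=20.85 C=41.86 B=13.76
t=3.35: M=20.58 C=42.78 B=14.83
t=3.83: M=20.30 C=43.69 B=15.93
t=4.31: M=20.03 C=44.61 B=17.05
At T=4.31: M=20.03 C=44.61 B=17.05; the largest is C.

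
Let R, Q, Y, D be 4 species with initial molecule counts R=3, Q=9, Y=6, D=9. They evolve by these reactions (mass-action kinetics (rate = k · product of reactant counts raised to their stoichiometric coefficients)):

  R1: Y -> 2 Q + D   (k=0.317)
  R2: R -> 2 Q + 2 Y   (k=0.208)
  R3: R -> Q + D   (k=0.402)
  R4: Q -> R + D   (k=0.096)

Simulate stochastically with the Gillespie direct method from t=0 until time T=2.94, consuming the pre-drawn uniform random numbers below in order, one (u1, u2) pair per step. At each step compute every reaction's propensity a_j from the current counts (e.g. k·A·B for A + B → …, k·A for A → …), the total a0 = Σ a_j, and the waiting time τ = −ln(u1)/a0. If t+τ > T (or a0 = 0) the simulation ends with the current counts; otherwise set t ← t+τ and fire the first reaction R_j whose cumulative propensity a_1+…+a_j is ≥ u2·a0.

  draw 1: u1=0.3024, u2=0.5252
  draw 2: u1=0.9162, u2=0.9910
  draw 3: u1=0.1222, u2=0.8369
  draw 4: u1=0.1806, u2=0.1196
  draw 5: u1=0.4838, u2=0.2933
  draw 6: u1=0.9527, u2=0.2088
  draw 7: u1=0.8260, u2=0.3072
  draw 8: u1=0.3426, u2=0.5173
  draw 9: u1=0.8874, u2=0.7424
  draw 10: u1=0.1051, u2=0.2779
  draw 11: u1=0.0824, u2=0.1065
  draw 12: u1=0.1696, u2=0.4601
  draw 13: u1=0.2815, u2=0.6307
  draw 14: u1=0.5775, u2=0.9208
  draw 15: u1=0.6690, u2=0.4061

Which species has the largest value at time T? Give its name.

Dominant species at T: D

t=0.000: R=3 Q=9 Y=6 D=9
Draw 1: a1=1.902, a2=0.624, a3=1.206, a4=0.864, a0=4.596; τ=−ln(0.3024)/4.596=0.260 → t=0.260; u2·a0=0.5252·4.596=2.414; a1=1.902 < 2.414 ≤ a1+a2=2.526 → R2 fires; R=2 Q=11 Y=8 D=9
Draw 2: a1=2.536, a2=0.416, a3=0.804, a4=1.056, a0=4.812; τ=−ln(0.9162)/4.812=0.018 → t=0.278; u2·a0=0.9910·4.812=4.769; a1+…+a3=3.756 < 4.769 ≤ a1+…+a4=4.812 → R4 fires; R=3 Q=10 Y=8 D=10
Draw 3: a1=2.536, a2=0.624, a3=1.206, a4=0.960, a0=5.326; τ=−ln(0.1222)/5.326=0.395 → t=0.673; u2·a0=0.8369·5.326=4.457; a1+…+a3=4.366 < 4.457 ≤ a1+…+a4=5.326 → R4 fires; R=4 Q=9 Y=8 D=11
Draw 4: a1=2.536, a2=0.832, a3=1.608, a4=0.864, a0=5.840; τ=−ln(0.1806)/5.840=0.293 → t=0.966; u2·a0=0.1196·5.840=0.698 ≤ a1=2.536 → R1 fires; R=4 Q=11 Y=7 D=12
Draw 5: a1=2.219, a2=0.832, a3=1.608, a4=1.056, a0=5.715; τ=−ln(0.4838)/5.715=0.127 → t=1.093; u2·a0=0.2933·5.715=1.676 ≤ a1=2.219 → R1 fires; R=4 Q=13 Y=6 D=13
Draw 6: a1=1.902, a2=0.832, a3=1.608, a4=1.248, a0=5.590; τ=−ln(0.9527)/5.590=0.009 → t=1.102; u2·a0=0.2088·5.590=1.167 ≤ a1=1.902 → R1 fires; R=4 Q=15 Y=5 D=14
Draw 7: a1=1.585, a2=0.832, a3=1.608, a4=1.440, a0=5.465; τ=−ln(0.8260)/5.465=0.035 → t=1.137; u2·a0=0.3072·5.465=1.679; a1=1.585 < 1.679 ≤ a1+a2=2.417 → R2 fires; R=3 Q=17 Y=7 D=14
Draw 8: a1=2.219, a2=0.624, a3=1.206, a4=1.632, a0=5.681; τ=−ln(0.3426)/5.681=0.189 → t=1.325; u2·a0=0.5173·5.681=2.939; a1+a2=2.843 < 2.939 ≤ a1+…+a3=4.049 → R3 fires; R=2 Q=18 Y=7 D=15
Draw 9: a1=2.219, a2=0.416, a3=0.804, a4=1.728, a0=5.167; τ=−ln(0.8874)/5.167=0.023 → t=1.349; u2·a0=0.7424·5.167=3.836; a1+…+a3=3.439 < 3.836 ≤ a1+…+a4=5.167 → R4 fires; R=3 Q=17 Y=7 D=16
Draw 10: a1=2.219, a2=0.624, a3=1.206, a4=1.632, a0=5.681; τ=−ln(0.1051)/5.681=0.397 → t=1.745; u2·a0=0.2779·5.681=1.579 ≤ a1=2.219 → R1 fires; R=3 Q=19 Y=6 D=17
Draw 11: a1=1.902, a2=0.624, a3=1.206, a4=1.824, a0=5.556; τ=−ln(0.0824)/5.556=0.449 → t=2.194; u2·a0=0.1065·5.556=0.592 ≤ a1=1.902 → R1 fires; R=3 Q=21 Y=5 D=18
Draw 12: a1=1.585, a2=0.624, a3=1.206, a4=2.016, a0=5.431; τ=−ln(0.1696)/5.431=0.327 → t=2.521; u2·a0=0.4601·5.431=2.499; a1+a2=2.209 < 2.499 ≤ a1+…+a3=3.415 → R3 fires; R=2 Q=22 Y=5 D=19
Draw 13: a1=1.585, a2=0.416, a3=0.804, a4=2.112, a0=4.917; τ=−ln(0.2815)/4.917=0.258 → t=2.779; u2·a0=0.6307·4.917=3.101; a1+…+a3=2.805 < 3.101 ≤ a1+…+a4=4.917 → R4 fires; R=3 Q=21 Y=5 D=20
Draw 14: a1=1.585, a2=0.624, a3=1.206, a4=2.016, a0=5.431; τ=−ln(0.5775)/5.431=0.101 → t=2.880; u2·a0=0.9208·5.431=5.001; a1+…+a3=3.415 < 5.001 ≤ a1+…+a4=5.431 → R4 fires; R=4 Q=20 Y=5 D=21
Draw 15: a1=1.585, a2=0.832, a3=1.608, a4=1.920, a0=5.945; τ=−ln(0.6690)/5.945=0.068 → t=2.948 > T=2.94: stop.
At T=2.94: R=4 Q=20 Y=5 D=21; the largest is D.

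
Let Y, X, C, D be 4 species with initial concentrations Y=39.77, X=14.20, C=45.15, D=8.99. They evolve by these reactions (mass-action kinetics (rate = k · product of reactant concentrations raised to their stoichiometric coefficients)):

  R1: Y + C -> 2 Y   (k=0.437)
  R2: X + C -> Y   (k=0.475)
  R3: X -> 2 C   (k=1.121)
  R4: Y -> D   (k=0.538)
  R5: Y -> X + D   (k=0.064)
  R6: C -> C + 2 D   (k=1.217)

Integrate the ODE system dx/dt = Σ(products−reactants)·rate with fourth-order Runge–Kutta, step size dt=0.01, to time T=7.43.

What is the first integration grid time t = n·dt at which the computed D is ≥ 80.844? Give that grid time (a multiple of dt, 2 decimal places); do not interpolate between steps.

Threshold first reached at t = 1.92

RK4 with dt=0.01: 743 steps to T=7.43. Trajectory (selected grid times):
t=0.00: Y=39.77 X=14.20 C=45.15 D=8.99
t=0.83: Y=60.27 X=4.63 C=0.36 D=48.55
t=1.65: Y=42.32 X=3.20 C=0.36 D=74.34
t=1.91: Y=37.82 X=2.85 C=0.36 D=80.83
t=1.92: Y=37.65 X=2.84 C=0.36 D=81.07
t=2.48: Y=29.54 X=2.22 C=0.36 D=92.83
t=3.30: Y=20.70 X=1.55 C=0.36 D=105.81
t=4.13: Y=14.44 X=1.08 C=0.36 D=115.21
t=4.95: Y=10.11 X=0.76 C=0.36 D=121.92
t=5.78: Y=7.05 X=0.53 C=0.36 D=126.87
t=6.60: Y=4.94 X=0.37 C=0.36 D=130.51
t=7.43: Y=3.44 X=0.26 C=0.35 D=133.30
D(1.91)=80.831 < 80.844 but D(1.92)=81.067 ≥ 80.844, so the first grid time is t=1.92.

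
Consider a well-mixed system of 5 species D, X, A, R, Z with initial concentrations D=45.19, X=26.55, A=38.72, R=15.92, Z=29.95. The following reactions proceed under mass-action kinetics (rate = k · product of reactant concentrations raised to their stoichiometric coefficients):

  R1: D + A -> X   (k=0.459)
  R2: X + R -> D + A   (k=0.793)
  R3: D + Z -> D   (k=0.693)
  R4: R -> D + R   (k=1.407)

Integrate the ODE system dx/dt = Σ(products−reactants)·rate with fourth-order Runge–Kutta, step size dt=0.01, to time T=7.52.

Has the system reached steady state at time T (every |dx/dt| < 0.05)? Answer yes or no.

RK4 with dt=0.01: 752 steps to T=7.52. Trajectory (selected grid times):
t=0.00: D=45.19 X=26.55 A=38.72 R=15.92 Z=29.95
t=0.84: D=7.72 X=64.82 A=0.45 R=0.00 Z=0.01
t=1.67: D=7.29 X=65.24 A=0.03 R=0.00 Z=0.00
t=2.51: D=7.26 X=65.27 A=0.00 R=0.00 Z=0.00
t=3.34: D=7.26 X=65.27 A=0.00 R=0.00 Z=0.00
t=4.18: D=7.26 X=65.27 A=0.00 R=0.00 Z=0.00
t=5.01: D=7.26 X=65.27 A=0.00 R=0.00 Z=0.00
t=5.85: D=7.26 X=65.27 A=0.00 R=0.00 Z=0.00
t=6.68: D=7.26 X=65.27 A=0.00 R=0.00 Z=0.00
t=7.52: D=7.26 X=65.27 A=0.00 R=0.00 Z=0.00
Rates at T: R1=0.0000, R2=0.0000, R3=0.0000, R4=0.0000
dx/dt at T (Σ net stoichiometry × rate): D=-0.0000, X=+0.0000, A=-0.0000, R=-0.0000, Z=-0.0000
Largest |dx/dt| is |-0.0000| (D) < 0.05 → steady.

Steady state at T: yes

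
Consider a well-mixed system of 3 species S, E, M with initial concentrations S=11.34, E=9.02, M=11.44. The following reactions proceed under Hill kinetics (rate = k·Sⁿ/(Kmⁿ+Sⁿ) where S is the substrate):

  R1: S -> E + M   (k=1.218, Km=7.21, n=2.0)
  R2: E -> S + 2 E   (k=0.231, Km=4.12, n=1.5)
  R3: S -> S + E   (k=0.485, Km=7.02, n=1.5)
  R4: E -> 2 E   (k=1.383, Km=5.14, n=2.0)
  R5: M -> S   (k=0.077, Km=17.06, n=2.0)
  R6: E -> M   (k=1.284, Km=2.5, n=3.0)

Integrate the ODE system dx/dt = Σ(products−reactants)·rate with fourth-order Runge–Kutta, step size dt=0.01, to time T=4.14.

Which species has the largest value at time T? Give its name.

Dominant species at T: M

RK4 with dt=0.01: 414 steps to T=4.14. Trajectory (selected grid times):
t=0.00: S=11.34 E=9.02 M=11.44
t=0.46: S=11.04 E=9.55 M=12.40
t=0.92: S=10.74 E=10.09 M=13.36
t=1.38: S=10.46 E=10.63 M=14.31
t=1.84: S=10.19 E=11.18 M=15.26
t=2.30: S=9.92 E=11.72 M=16.20
t=2.76: S=9.66 E=12.26 M=17.13
t=3.22: S=9.41 E=12.80 M=18.05
t=3.68: S=9.17 E=13.34 M=18.97
t=4.14: S=8.94 E=13.88 M=19.88
At T=4.14: S=8.94 E=13.88 M=19.88; the largest is M.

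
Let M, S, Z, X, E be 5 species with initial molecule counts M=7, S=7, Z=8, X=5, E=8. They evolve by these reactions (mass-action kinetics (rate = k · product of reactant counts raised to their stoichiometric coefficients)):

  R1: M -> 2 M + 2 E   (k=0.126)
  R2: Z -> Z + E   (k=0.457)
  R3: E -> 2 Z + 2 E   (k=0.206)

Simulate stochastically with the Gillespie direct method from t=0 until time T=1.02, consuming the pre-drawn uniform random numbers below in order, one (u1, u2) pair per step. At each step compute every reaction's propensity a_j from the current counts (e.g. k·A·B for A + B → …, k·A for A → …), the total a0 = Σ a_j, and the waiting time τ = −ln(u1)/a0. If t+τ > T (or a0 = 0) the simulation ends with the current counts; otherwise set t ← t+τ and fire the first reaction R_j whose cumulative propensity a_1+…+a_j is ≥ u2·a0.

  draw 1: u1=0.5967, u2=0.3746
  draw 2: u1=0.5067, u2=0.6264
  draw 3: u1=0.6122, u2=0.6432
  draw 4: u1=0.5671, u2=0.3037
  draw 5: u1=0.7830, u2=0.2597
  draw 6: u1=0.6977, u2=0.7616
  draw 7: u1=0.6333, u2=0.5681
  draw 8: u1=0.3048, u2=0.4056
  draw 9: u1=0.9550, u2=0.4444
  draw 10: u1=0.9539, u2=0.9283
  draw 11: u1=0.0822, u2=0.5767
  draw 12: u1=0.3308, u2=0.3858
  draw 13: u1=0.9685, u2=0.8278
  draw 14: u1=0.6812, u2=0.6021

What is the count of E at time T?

E at T = 21

t=0.000: M=7 S=7 Z=8 X=5 E=8
Draw 1: a1=0.882, a2=3.656, a3=1.648, a0=6.186; τ=−ln(0.5967)/6.186=0.083 → t=0.083; u2·a0=0.3746·6.186=2.317; a1=0.882 < 2.317 ≤ a1+a2=4.538 → R2 fires; M=7 S=7 Z=8 X=5 E=9
Draw 2: a1=0.882, a2=3.656, a3=1.854, a0=6.392; τ=−ln(0.5067)/6.392=0.106 → t=0.190; u2·a0=0.6264·6.392=4.004; a1=0.882 < 4.004 ≤ a1+a2=4.538 → R2 fires; M=7 S=7 Z=8 X=5 E=10
Draw 3: a1=0.882, a2=3.656, a3=2.060, a0=6.598; τ=−ln(0.6122)/6.598=0.074 → t=0.264; u2·a0=0.6432·6.598=4.244; a1=0.882 < 4.244 ≤ a1+a2=4.538 → R2 fires; M=7 S=7 Z=8 X=5 E=11
Draw 4: a1=0.882, a2=3.656, a3=2.266, a0=6.804; τ=−ln(0.5671)/6.804=0.083 → t=0.348; u2·a0=0.3037·6.804=2.066; a1=0.882 < 2.066 ≤ a1+a2=4.538 → R2 fires; M=7 S=7 Z=8 X=5 E=12
Draw 5: a1=0.882, a2=3.656, a3=2.472, a0=7.010; τ=−ln(0.7830)/7.010=0.035 → t=0.382; u2·a0=0.2597·7.010=1.820; a1=0.882 < 1.820 ≤ a1+a2=4.538 → R2 fires; M=7 S=7 Z=8 X=5 E=13
Draw 6: a1=0.882, a2=3.656, a3=2.678, a0=7.216; τ=−ln(0.6977)/7.216=0.050 → t=0.432; u2·a0=0.7616·7.216=5.496; a1+a2=4.538 < 5.496 ≤ a1+…+a3=7.216 → R3 fires; M=7 S=7 Z=10 X=5 E=14
Draw 7: a1=0.882, a2=4.570, a3=2.884, a0=8.336; τ=−ln(0.6333)/8.336=0.055 → t=0.487; u2·a0=0.5681·8.336=4.736; a1=0.882 < 4.736 ≤ a1+a2=5.452 → R2 fires; M=7 S=7 Z=10 X=5 E=15
Draw 8: a1=0.882, a2=4.570, a3=3.090, a0=8.542; τ=−ln(0.3048)/8.542=0.139 → t=0.626; u2·a0=0.4056·8.542=3.465; a1=0.882 < 3.465 ≤ a1+a2=5.452 → R2 fires; M=7 S=7 Z=10 X=5 E=16
Draw 9: a1=0.882, a2=4.570, a3=3.296, a0=8.748; τ=−ln(0.9550)/8.748=0.005 → t=0.631; u2·a0=0.4444·8.748=3.888; a1=0.882 < 3.888 ≤ a1+a2=5.452 → R2 fires; M=7 S=7 Z=10 X=5 E=17
Draw 10: a1=0.882, a2=4.570, a3=3.502, a0=8.954; τ=−ln(0.9539)/8.954=0.005 → t=0.637; u2·a0=0.9283·8.954=8.312; a1+a2=5.452 < 8.312 ≤ a1+…+a3=8.954 → R3 fires; M=7 S=7 Z=12 X=5 E=18
Draw 11: a1=0.882, a2=5.484, a3=3.708, a0=10.074; τ=−ln(0.0822)/10.074=0.248 → t=0.885; u2·a0=0.5767·10.074=5.810; a1=0.882 < 5.810 ≤ a1+a2=6.366 → R2 fires; M=7 S=7 Z=12 X=5 E=19
Draw 12: a1=0.882, a2=5.484, a3=3.914, a0=10.280; τ=−ln(0.3308)/10.280=0.108 → t=0.992; u2·a0=0.3858·10.280=3.966; a1=0.882 < 3.966 ≤ a1+a2=6.366 → R2 fires; M=7 S=7 Z=12 X=5 E=20
Draw 13: a1=0.882, a2=5.484, a3=4.120, a0=10.486; τ=−ln(0.9685)/10.486=0.003 → t=0.995; u2·a0=0.8278·10.486=8.680; a1+a2=6.366 < 8.680 ≤ a1+…+a3=10.486 → R3 fires; M=7 S=7 Z=14 X=5 E=21
Draw 14: a1=0.882, a2=6.398, a3=4.326, a0=11.606; τ=−ln(0.6812)/11.606=0.033 → t=1.029 > T=1.02: stop.
Read off E at T=1.02: 21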